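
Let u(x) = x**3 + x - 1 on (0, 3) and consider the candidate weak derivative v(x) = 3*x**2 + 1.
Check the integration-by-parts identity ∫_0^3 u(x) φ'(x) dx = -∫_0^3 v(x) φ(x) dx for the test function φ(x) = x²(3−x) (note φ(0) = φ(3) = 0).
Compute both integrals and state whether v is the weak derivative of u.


LHS = -1593/20, RHS = -1593/20. Yes, v = u' weakly.

u(x) = x**3 + x - 1, classical derivative u'(x) = 3*x**2 + 1.
φ(x) = x²(3−x), so φ'(x) = 3*x*(2 - x).
Note φ(0) = φ(3) = 0, so the boundary term u·φ vanishes.
LHS = ∫_0^3 u(x) φ'(x) dx = ∫_0^3 (-3*x^5 + 6*x^4 - 3*x^3 + 9*x^2 - 6*x) dx. Term by term:
  ∫_0^3 -3*x^5 dx = -729/2;  ∫_0^3 6*x^4 dx = 1458/5;  ∫_0^3 -3*x^3 dx = -243/4;
  ∫_0^3 9*x^2 dx = 81;  ∫_0^3 -6*x dx = -27.
Sum: -729/2 + 1458/5 − 243/4 + 81 − 27 = -1593/20.
So LHS = -1593/20.
∫_0^3 v(x) φ(x) dx = ∫_0^3 (-3*x^5 + 9*x^4 - x^3 + 3*x^2) dx. Term by term:
  ∫_0^3 -3*x^5 dx = -729/2;  ∫_0^3 9*x^4 dx = 2187/5;  ∫_0^3 -x^3 dx = -81/4;
  ∫_0^3 3*x^2 dx = 27.
Sum: -729/2 + 2187/5 − 81/4 + 27 = 1593/20.
So RHS = -∫_0^3 v(x) φ(x) dx = -1593/20.
LHS = RHS, so the identity holds for this test φ.
Moreover u is smooth here and v(x) = u'(x) = 3*x**2 + 1 pointwise, so the identity holds for every test function. Hence v is the weak derivative of u.


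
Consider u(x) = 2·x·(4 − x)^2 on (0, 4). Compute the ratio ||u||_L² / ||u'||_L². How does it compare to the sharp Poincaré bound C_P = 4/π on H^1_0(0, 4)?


||u||_L² / ||u'||_L² = 2*sqrt(14)/7 < C_P = 4/π.

u(x) = 2·x·(4 − x)^2, so u'(x) = 2*(x - 4)*(3*x - 4).
u(x) = 2·x·(4 − x)^2 vanishes at x = 0 and x = 4, so u ∈ H^1_0(0, 4). Differentiate via the product rule and integrate the resulting polynomials term by term.
  ∫_0^4 u² dx = ∫_0^4 (4*x^6 - 64*x^5 + 384*x^4 - 1024*x^3 + 1024*x^2) dx. Term by term:
    ∫_0^4 4*x^6 dx = 65536/7;  ∫_0^4 -64*x^5 dx = -131072/3;  ∫_0^4 384*x^4 dx = 393216/5;
    ∫_0^4 -1024*x^3 dx = -65536;  ∫_0^4 1024*x^2 dx = 65536/3.
  Sum: 65536/7 − 131072/3 + 393216/5 − 65536 + 65536/3 = 65536/105.
  ∫_0^4 (u')² dx = ∫_0^4 (36*x^4 - 384*x^3 + 1408*x^2 - 2048*x + 1024) dx. Term by term:
    ∫_0^4 36*x^4 dx = 36864/5;  ∫_0^4 -384*x^3 dx = -24576;  ∫_0^4 1408*x^2 dx = 90112/3;
    ∫_0^4 -2048*x dx = -16384;  ∫_0^4 1024 dx = 4096.
  Sum: 36864/5 − 24576 + 90112/3 − 16384 + 4096 = 8192/15.
∫_0^4 u² dx = 65536/105, so ||u||_L² = 256*sqrt(105)/105.
∫_0^4 (u')² dx = 8192/15, so ||u'||_L² = 64*sqrt(30)/15.
Ratio ||u||_L² / ||u'||_L² = 2*sqrt(14)/7.
Sharp Poincaré constant on H^1_0(0, 4) is C_P = L/π = 4/π, achieved by sin(π/4·x).
A polynomial bump cannot attain the sharp Poincaré constant (only the first sine eigenfunction does), so the ratio is strictly less than C_P, consistent with ||u||_L² ≤ C_P ||u'||_L².


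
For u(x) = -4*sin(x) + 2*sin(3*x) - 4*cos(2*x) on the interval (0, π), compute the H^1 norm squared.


||u||_{H^1(0,π)}^2 = -608/3 + 76*π

u'(x) = 8*sin(2*x) - 4*cos(x) + 6*cos(3*x).
Expand u² and (u')² and integrate term by term on (0, π), using: for integers n ≥ 1, ∫_0^π sin²(nx) dx = ∫_0^π cos²(nx) dx = π/2; for n ≠ n', ∫_0^π sin(nx)sin(n'x) dx = ∫_0^π cos(nx)cos(n'x) dx = 0; and by product-to-sum, ∫_0^π sin(nx)cos(n'x) dx = ½∫_0^π [sin((n+n')x) + sin((n−n')x)] dx, which is 0 when n+n' is even and 2n/(n²−n'²) when n+n' is odd (it need not vanish on (0, π)).
  u² squared terms: (-4)²·∫cos(2x)² dx = 16·π/2 = 8*π;  (-4)²·∫sin(x)² dx = 16·π/2 = 8*π;  (2)²·∫sin(3x)² dx = 4·π/2 = 2*π.
  u² cross terms: 2·(-4)·(-4)·∫cos(2x)·sin(x) dx = 32·(-2/3) = -64/3;  2·(-4)·(2)·∫cos(2x)·sin(3x) dx = -16·(6/5) = -96/5;  2·(-4)·(2)·∫sin(x)·sin(3x) dx = -16·(0) = 0.
  So ∫_0^π u² dx = 8*π + 8*π + 2*π − 64/3 − 96/5 + 0 = -608/15 + 18*π.
  (u')² squared terms: (-4)²·∫cos(x)² dx = 16·π/2 = 8*π;  (6)²·∫cos(3x)² dx = 36·π/2 = 18*π;  (8)²·∫sin(2x)² dx = 64·π/2 = 32*π.
  (u')² cross terms: 2·(-4)·(6)·∫cos(x)·cos(3x) dx = -48·(0) = 0;  2·(-4)·(8)·∫cos(x)·sin(2x) dx = -64·(4/3) = -256/3;  2·(6)·(8)·∫cos(3x)·sin(2x) dx = 96·(-4/5) = -384/5.
  So ∫_0^π (u')² dx = 8*π + 18*π + 32*π + 0 − 256/3 − 384/5 = -2432/15 + 58*π.
||u||_{H^1}^2 = (-608/15 + 18*π) + (-2432/15 + 58*π) = -608/3 + 76*π.


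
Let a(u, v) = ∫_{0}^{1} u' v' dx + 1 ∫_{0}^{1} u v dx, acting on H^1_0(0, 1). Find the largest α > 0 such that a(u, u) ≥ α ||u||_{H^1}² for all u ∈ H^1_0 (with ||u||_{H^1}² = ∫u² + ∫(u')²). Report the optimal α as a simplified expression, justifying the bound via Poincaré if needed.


α = 1

Coercivity of a(·,·) on H^1_0(0, 1) means a(u, u) ≥ α ||u||_{H^1}² for every u ∈ H^1_0.
The interval has length L = 1, and Poincaré/coercivity depend only on L. Here a(u, u) = ∫(u')² + (1)·∫u².
Here c = 1 ≥ 1, so a(u,u) = ∫(u')² + c∫u² ≥ ∫(u')² + ∫u² = ||u||_{H^1}², i.e. α = 1 works. No larger α is possible: a(u,u) ≥ α||u||_{H^1}² means (1−α)∫(u')² ≥ (α−c)∫u², and for the modes u_n = sin(nπ(x−x₀)/L) (x₀ the left endpoint) one has ∫u_n²/∫(u_n')² = (L/(nπ))² → 0, so a(u_n,u_n)/||u_n||_{H^1}² → 1. Hence the optimal constant is α = 1.
Therefore α = 1.


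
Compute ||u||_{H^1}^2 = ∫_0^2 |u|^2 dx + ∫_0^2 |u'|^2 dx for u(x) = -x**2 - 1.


||u||_{H^1}^2 = 122/5

The H^1 norm (squared) on an interval (0, L) is
  ||u||_{H^1}^2 = ∫_0^L u(x)^2 dx + ∫_0^L u'(x)^2 dx.
Compute u'(x) = -2*x.
Then u(x)^2 = x**4 + 2*x**2 + 1 and u'(x)^2 = 4*x**2.
Integrate each monomial from 0 to 2 using ∫_0^2 c·x^n dx = c·2^(n+1)/(n+1):
  ∫_0^2 u(x)^2 dx = ∫_0^2 (x^4 + 2*x^2 + 1) dx. Term by term:
    ∫_0^2 x^4 dx = 32/5;  ∫_0^2 2*x^2 dx = 16/3;  ∫_0^2 1 dx = 2.
  Sum: 32/5 + 16/3 + 2 = 206/15.
  ∫_0^2 u'(x)^2 dx = ∫_0^2 (4*x^2) dx. Term by term:
    ∫_0^2 4*x^2 dx = 32/3.
Adding: ||u||_{H^1}^2 = 206/15 + 32/3 = 122/5.


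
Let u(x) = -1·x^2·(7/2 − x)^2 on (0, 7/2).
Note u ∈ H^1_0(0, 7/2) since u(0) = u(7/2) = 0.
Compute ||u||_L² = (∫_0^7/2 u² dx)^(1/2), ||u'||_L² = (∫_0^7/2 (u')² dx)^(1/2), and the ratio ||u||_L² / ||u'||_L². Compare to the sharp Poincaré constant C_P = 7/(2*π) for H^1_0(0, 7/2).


||u||_L² / ||u'||_L² = 7*sqrt(3)/12 < C_P = 7/(2*π).

u(x) = -1·x^2·(7/2 − x)^2, so u'(x) = x*(-8*x^2 + 42*x - 49)/2.
u(x) = -1·x^2·(7/2 − x)^2 vanishes at x = 0 and x = 7/2, so u ∈ H^1_0(0, 7/2). Differentiate via the product rule and integrate the resulting polynomials term by term.
  ∫_0^7/2 u² dx = ∫_0^7/2 (x^8 - 14*x^7 + 147*x^6/2 - 343*x^5/2 + 2401*x^4/16) dx. Term by term:
    ∫_0^7/2 x^8 dx = 40353607/4608;  ∫_0^7/2 -14*x^7 dx = -40353607/1024;  ∫_0^7/2 147*x^6/2 dx = 17294403/256;
    ∫_0^7/2 -343*x^5/2 dx = -40353607/768;  ∫_0^7/2 2401*x^4/16 dx = 40353607/2560.
  Sum: 40353607/4608 − 40353607/1024 + 17294403/256 − 40353607/768 + 40353607/2560 = 5764801/46080.
  ∫_0^7/2 (u')² dx = ∫_0^7/2 (16*x^6 - 168*x^5 + 637*x^4 - 1029*x^3 + 2401*x^2/4) dx. Term by term:
    ∫_0^7/2 16*x^6 dx = 117649/8;  ∫_0^7/2 -168*x^5 dx = -823543/16;  ∫_0^7/2 637*x^4 dx = 10706059/160;
    ∫_0^7/2 -1029*x^3 dx = -2470629/64;  ∫_0^7/2 2401*x^2/4 dx = 823543/96.
  Sum: 117649/8 − 823543/16 + 10706059/160 − 2470629/64 + 823543/96 = 117649/960.
∫_0^7/2 u² dx = 5764801/46080, so ||u||_L² = 2401*sqrt(5)/480.
∫_0^7/2 (u')² dx = 117649/960, so ||u'||_L² = 343*sqrt(15)/120.
Ratio ||u||_L² / ||u'||_L² = 7*sqrt(3)/12.
Sharp Poincaré constant on H^1_0(0, 7/2) is C_P = L/π = 7/(2*π), achieved by sin(2*π/7·x).
A polynomial bump cannot attain the sharp Poincaré constant (only the first sine eigenfunction does), so the ratio is strictly less than C_P, consistent with ||u||_L² ≤ C_P ||u'||_L².


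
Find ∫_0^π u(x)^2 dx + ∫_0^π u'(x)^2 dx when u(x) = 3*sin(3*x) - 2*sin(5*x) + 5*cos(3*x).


||u||_{H^1(0,π)}^2 = 222*π

u'(x) = -15*sin(3*x) + 9*cos(3*x) - 10*cos(5*x).
Expand u² and (u')² and integrate term by term on (0, π), using: for integers n ≥ 1, ∫_0^π sin²(nx) dx = ∫_0^π cos²(nx) dx = π/2; for n ≠ n', ∫_0^π sin(nx)sin(n'x) dx = ∫_0^π cos(nx)cos(n'x) dx = 0; and by product-to-sum, ∫_0^π sin(nx)cos(n'x) dx = ½∫_0^π [sin((n+n')x) + sin((n−n')x)] dx, which is 0 when n+n' is even and 2n/(n²−n'²) when n+n' is odd (it need not vanish on (0, π)).
  u² squared terms: (-2)²·∫sin(5x)² dx = 4·π/2 = 2*π;  (3)²·∫sin(3x)² dx = 9·π/2 = 9*π/2;  (5)²·∫cos(3x)² dx = 25·π/2 = 25*π/2.
  u² cross terms: 2·(-2)·(3)·∫sin(5x)·sin(3x) dx = -12·(0) = 0;  2·(-2)·(5)·∫sin(5x)·cos(3x) dx = -20·(0) = 0;  2·(3)·(5)·∫sin(3x)·cos(3x) dx = 30·(0) = 0.
  So ∫_0^π u² dx = 2*π + 9*π/2 + 25*π/2 + 0 + 0 + 0 = 19*π.
  (u')² squared terms: (-15)²·∫sin(3x)² dx = 225·π/2 = 225*π/2;  (-10)²·∫cos(5x)² dx = 100·π/2 = 50*π;  (9)²·∫cos(3x)² dx = 81·π/2 = 81*π/2.
  (u')² cross terms: 2·(-15)·(-10)·∫sin(3x)·cos(5x) dx = 300·(0) = 0;  2·(-15)·(9)·∫sin(3x)·cos(3x) dx = -270·(0) = 0;  2·(-10)·(9)·∫cos(5x)·cos(3x) dx = -180·(0) = 0.
  So ∫_0^π (u')² dx = 225*π/2 + 50*π + 81*π/2 + 0 + 0 + 0 = 203*π.
||u||_{H^1}^2 = (19*π) + (203*π) = 222*π.


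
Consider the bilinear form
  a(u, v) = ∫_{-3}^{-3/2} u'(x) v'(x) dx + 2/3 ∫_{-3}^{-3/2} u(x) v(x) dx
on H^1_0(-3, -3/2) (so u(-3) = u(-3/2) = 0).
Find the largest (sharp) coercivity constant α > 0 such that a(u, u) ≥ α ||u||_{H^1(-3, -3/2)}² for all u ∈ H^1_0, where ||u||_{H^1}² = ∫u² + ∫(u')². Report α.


α = 2*(3 + 2*π^2)/(9 + 4*π^2)

Coercivity of a(·,·) on H^1_0(-3, -3/2) means a(u, u) ≥ α ||u||_{H^1}² for every u ∈ H^1_0.
The interval has length L = 3/2, and Poincaré/coercivity depend only on L. Here a(u, u) = ∫(u')² + (2/3)·∫u².
Here 0 < c = 2/3 < 1. The condition a(u,u) ≥ α||u||_{H^1}² reads (1−α)∫(u')² ≥ (α−c)∫u². Any admissible α is ≤ 1 (rapidly oscillating u have ∫u²/∫(u')² → 0), and α = 1 would force 0 ≥ (1−c)∫u², impossible since c < 1; so 1−α > 0. By the sharp Poincaré inequality on H^1_0 of an interval of length L, ∫(u')² ≥ (π/L)²∫u² with equality for the first sine mode sin(π(x−x₀)/L) (x₀ the left endpoint), so the inequality holds for all u iff (1−α)(π/L)² ≥ α − c, i.e. α ≤ ((π/L)² + c)/((π/L)² + 1) = (1 + c(L/π)²)/(1 + (L/π)²). With (π/L)² = 4*π^2/9 and c = 2/3, the largest admissible constant is α = ((π/L)² + c)/((π/L)² + 1).
Simplifying, α = 2*(3 + 2*π^2)/(9 + 4*π^2).


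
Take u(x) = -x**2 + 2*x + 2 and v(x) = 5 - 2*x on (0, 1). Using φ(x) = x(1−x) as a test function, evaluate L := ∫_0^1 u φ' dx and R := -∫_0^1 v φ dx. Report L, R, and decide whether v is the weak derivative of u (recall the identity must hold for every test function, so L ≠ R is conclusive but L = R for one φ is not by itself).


LHS = -1/6, RHS = -2/3. No, v is not the weak derivative of u.

u(x) = -x**2 + 2*x + 2, classical derivative u'(x) = 2 - 2*x.
φ(x) = x(1−x), so φ'(x) = 1 - 2*x.
Note φ(0) = φ(1) = 0, so the boundary term u·φ vanishes.
LHS = ∫_0^1 u(x) φ'(x) dx = ∫_0^1 (2*x^3 - 5*x^2 - 2*x + 2) dx. Term by term:
  ∫_0^1 2*x^3 dx = 1/2;  ∫_0^1 -5*x^2 dx = -5/3;  ∫_0^1 -2*x dx = -1;
  ∫_0^1 2 dx = 2.
Sum: 1/2 − 5/3 − 1 + 2 = -1/6.
So LHS = -1/6.
∫_0^1 v(x) φ(x) dx = ∫_0^1 (2*x^3 - 7*x^2 + 5*x) dx. Term by term:
  ∫_0^1 2*x^3 dx = 1/2;  ∫_0^1 -7*x^2 dx = -7/3;  ∫_0^1 5*x dx = 5/2.
Sum: 1/2 − 7/3 + 5/2 = 2/3.
So RHS = -∫_0^1 v(x) φ(x) dx = -2/3.
LHS − RHS = 1/2 ≠ 0, so the identity fails.
(For a valid weak derivative the identity must hold for EVERY test function, in particular this one. The failure shows v is NOT the weak derivative of u.)
Correct weak derivative would be u'(x) = 2 - 2*x.


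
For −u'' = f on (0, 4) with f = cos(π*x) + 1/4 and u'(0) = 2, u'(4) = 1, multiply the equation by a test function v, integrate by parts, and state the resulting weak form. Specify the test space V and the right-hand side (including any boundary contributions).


V = H^1(0, 4) (v unrestricted at boundary; u is determined up to an additive constant); weak form: ∫_0^4 u'v' dx = ∫_0^4 (cos(π*x) + 1/4) v dx + v(4) − 2·v(0) for all v ∈ V.

Multiply both sides by a test function v and integrate from 0 to 4:
  ∫_0^4 −u''(x) v(x) dx = ∫_0^4 f(x) v(x) dx.
Integrate the LHS by parts once:
  ∫_0^4 −u'' v dx = −[u'(x) v(x)]_0^4 + ∫_0^4 u'(x) v'(x) dx.
Thus ∫_0^4 u'(x) v'(x) dx = ∫_0^4 f(x) v(x) dx + [u'(x) v(x)]_0^4.
Choose V so that boundary terms are either known or forced to vanish.
u has inhomogeneous Neumann u'(0) = 2, u'(4) = 1. [u' v]_0^4 = (1)·v(4) − (2)·v(0) = v(4) − 2·v(0). Take V = H^1(0, 4); boundary term becomes part of RHS.
Weak formulation: find u (satisfying any essential BC) such that ∫_0^4 u'(x) v'(x) dx = ∫_0^4 f v dx + v(4) − 2·v(0) for all v ∈ V (Neumann data are natural BCs: they enter the RHS as boundary terms).
Substituting f(x) = cos(π*x) + 1/4, the right-hand side is ∫_0^4 (cos(π*x) + 1/4) v dx + v(4) − 2·v(0).
Compatibility check (pure Neumann): taking v ≡ 1 ∈ V gives 0 = ∫_0^4 f dx + (1) − (2), i.e. ∫_0^4 f dx must equal u'(0) − u'(4) = 1. Indeed ∫_0^4 (cos(π*x) + 1/4) dx = 1, so the data are compatible. The solution is then unique only up to an additive constant (fix it e.g. by requiring ∫_0^4 u dx = 0).


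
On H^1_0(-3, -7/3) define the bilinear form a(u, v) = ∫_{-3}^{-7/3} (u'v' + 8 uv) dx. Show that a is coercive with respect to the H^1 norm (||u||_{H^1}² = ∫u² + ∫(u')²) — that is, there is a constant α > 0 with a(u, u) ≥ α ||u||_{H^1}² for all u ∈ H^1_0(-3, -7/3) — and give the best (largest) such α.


α = 1

Coercivity of a(·,·) on H^1_0(-3, -7/3) means a(u, u) ≥ α ||u||_{H^1}² for every u ∈ H^1_0.
The interval has length L = 2/3, and Poincaré/coercivity depend only on L. Here a(u, u) = ∫(u')² + (8)·∫u².
Here c = 8 ≥ 1, so a(u,u) = ∫(u')² + c∫u² ≥ ∫(u')² + ∫u² = ||u||_{H^1}², i.e. α = 1 works. No larger α is possible: a(u,u) ≥ α||u||_{H^1}² means (1−α)∫(u')² ≥ (α−c)∫u², and for the modes u_n = sin(nπ(x−x₀)/L) (x₀ the left endpoint) one has ∫u_n²/∫(u_n')² = (L/(nπ))² → 0, so a(u_n,u_n)/||u_n||_{H^1}² → 1. Hence the optimal constant is α = 1.
Therefore α = 1.


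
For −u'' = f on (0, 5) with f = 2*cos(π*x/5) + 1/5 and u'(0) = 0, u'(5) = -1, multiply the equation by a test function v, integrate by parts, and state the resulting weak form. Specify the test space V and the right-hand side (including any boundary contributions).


V = H^1(0, 5) (v unrestricted at boundary; u is determined up to an additive constant); weak form: ∫_0^5 u'v' dx = ∫_0^5 (2*cos(π*x/5) + 1/5) v dx − v(5) for all v ∈ V.

Multiply both sides by a test function v and integrate from 0 to 5:
  ∫_0^5 −u''(x) v(x) dx = ∫_0^5 f(x) v(x) dx.
Integrate the LHS by parts once:
  ∫_0^5 −u'' v dx = −[u'(x) v(x)]_0^5 + ∫_0^5 u'(x) v'(x) dx.
Thus ∫_0^5 u'(x) v'(x) dx = ∫_0^5 f(x) v(x) dx + [u'(x) v(x)]_0^5.
Choose V so that boundary terms are either known or forced to vanish.
u has inhomogeneous Neumann u'(0) = 0, u'(5) = -1. [u' v]_0^5 = (-1)·v(5) − (0)·v(0) = − v(5). Take V = H^1(0, 5); boundary term becomes part of RHS.
Weak formulation: find u (satisfying any essential BC) such that ∫_0^5 u'(x) v'(x) dx = ∫_0^5 f v dx − v(5) for all v ∈ V (Neumann data are natural BCs: they enter the RHS as boundary terms).
Substituting f(x) = 2*cos(π*x/5) + 1/5, the right-hand side is ∫_0^5 (2*cos(π*x/5) + 1/5) v dx − v(5).
Compatibility check (pure Neumann): taking v ≡ 1 ∈ V gives 0 = ∫_0^5 f dx + (-1) − (0), i.e. ∫_0^5 f dx must equal u'(0) − u'(5) = 1. Indeed ∫_0^5 (2*cos(π*x/5) + 1/5) dx = 1, so the data are compatible. The solution is then unique only up to an additive constant (fix it e.g. by requiring ∫_0^5 u dx = 0).


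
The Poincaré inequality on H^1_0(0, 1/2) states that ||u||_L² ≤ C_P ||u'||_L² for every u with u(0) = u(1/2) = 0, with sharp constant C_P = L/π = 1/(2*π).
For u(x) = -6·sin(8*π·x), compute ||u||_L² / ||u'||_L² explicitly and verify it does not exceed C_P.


||u||_L² / ||u'||_L² = 1/(8*π) < C_P = 1/(2*π).

u(x) = -6·sin(8*π·x), so u'(x) = -48*π*cos(8*π*x).
Writing u(x) = A·sin(kπx/L) with A = -6 and k = 4, use ∫_0^L sin²(kπx/L) dx = L/2 and ∫_0^L cos²(kπx/L) dx = L/2.
u² = 36·sin²(8*π·x) and (u')² = 2304*π^2·cos²(8*π·x), and each of sin², cos² integrates to L/2 = 1/4 over (0, 1/2).
∫_0^1/2 u² dx = 9, so ||u||_L² = 3.
∫_0^1/2 (u')² dx = 576*π^2, so ||u'||_L² = 24*π.
Ratio ||u||_L² / ||u'||_L² = 1/(8*π).
Sharp Poincaré constant on H^1_0(0, 1/2) is C_P = L/π = 1/(2*π), achieved by sin(2*π·x).
This is the k = 4 harmonic; the ratio L/(kπ) is strictly less than C_P = L/π, consistent with the sharp inequality ||u||_L² ≤ C_P ||u'||_L².


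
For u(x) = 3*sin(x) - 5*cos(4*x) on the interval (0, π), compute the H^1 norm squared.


||u||_{H^1(0,π)}^2 = 68 + 443*π/2

u'(x) = 20*sin(4*x) + 3*cos(x).
Expand u² and (u')² and integrate term by term on (0, π), using: for integers n ≥ 1, ∫_0^π sin²(nx) dx = ∫_0^π cos²(nx) dx = π/2; for n ≠ n', ∫_0^π sin(nx)sin(n'x) dx = ∫_0^π cos(nx)cos(n'x) dx = 0; and by product-to-sum, ∫_0^π sin(nx)cos(n'x) dx = ½∫_0^π [sin((n+n')x) + sin((n−n')x)] dx, which is 0 when n+n' is even and 2n/(n²−n'²) when n+n' is odd (it need not vanish on (0, π)).
  u² squared terms: (-5)²·∫cos(4x)² dx = 25·π/2 = 25*π/2;  (3)²·∫sin(x)² dx = 9·π/2 = 9*π/2.
  u² cross terms: 2·(-5)·(3)·∫cos(4x)·sin(x) dx = -30·(-2/15) = 4.
  So ∫_0^π u² dx = 25*π/2 + 9*π/2 + 4 = 4 + 17*π.
  (u')² squared terms: (3)²·∫cos(x)² dx = 9·π/2 = 9*π/2;  (20)²·∫sin(4x)² dx = 400·π/2 = 200*π.
  (u')² cross terms: 2·(3)·(20)·∫cos(x)·sin(4x) dx = 120·(8/15) = 64.
  So ∫_0^π (u')² dx = 9*π/2 + 200*π + 64 = 64 + 409*π/2.
||u||_{H^1}^2 = (4 + 17*π) + (64 + 409*π/2) = 68 + 443*π/2.


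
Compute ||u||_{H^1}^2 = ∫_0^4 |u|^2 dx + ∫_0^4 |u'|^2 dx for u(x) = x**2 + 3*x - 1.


||u||_{H^1}^2 = 13672/15

The H^1 norm (squared) on an interval (0, L) is
  ||u||_{H^1}^2 = ∫_0^L u(x)^2 dx + ∫_0^L u'(x)^2 dx.
Compute u'(x) = 2*x + 3.
Then u(x)^2 = x**4 + 6*x**3 + 7*x**2 - 6*x + 1 and u'(x)^2 = 4*x**2 + 12*x + 9.
Integrate each monomial from 0 to 4 using ∫_0^4 c·x^n dx = c·4^(n+1)/(n+1):
  ∫_0^4 u(x)^2 dx = ∫_0^4 (x^4 + 6*x^3 + 7*x^2 - 6*x + 1) dx. Term by term:
    ∫_0^4 x^4 dx = 1024/5;  ∫_0^4 6*x^3 dx = 384;  ∫_0^4 7*x^2 dx = 448/3;
    ∫_0^4 -6*x dx = -48;  ∫_0^4 1 dx = 4.
  Sum: 1024/5 + 384 + 448/3 − 48 + 4 = 10412/15.
  ∫_0^4 u'(x)^2 dx = ∫_0^4 (4*x^2 + 12*x + 9) dx. Term by term:
    ∫_0^4 4*x^2 dx = 256/3;  ∫_0^4 12*x dx = 96;  ∫_0^4 9 dx = 36.
  Sum: 256/3 + 96 + 36 = 652/3.
Adding: ||u||_{H^1}^2 = 10412/15 + 652/3 = 13672/15.


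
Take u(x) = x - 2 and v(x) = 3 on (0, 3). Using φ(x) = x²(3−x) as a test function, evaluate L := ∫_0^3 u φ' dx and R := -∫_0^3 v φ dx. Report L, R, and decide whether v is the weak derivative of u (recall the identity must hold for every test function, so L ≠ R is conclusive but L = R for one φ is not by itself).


LHS = -27/4, RHS = -81/4. No, v is not the weak derivative of u.

u(x) = x - 2, classical derivative u'(x) = 1.
φ(x) = x²(3−x), so φ'(x) = 3*x*(2 - x).
Note φ(0) = φ(3) = 0, so the boundary term u·φ vanishes.
LHS = ∫_0^3 u(x) φ'(x) dx = ∫_0^3 (-3*x^3 + 12*x^2 - 12*x) dx. Term by term:
  ∫_0^3 -3*x^3 dx = -243/4;  ∫_0^3 12*x^2 dx = 108;  ∫_0^3 -12*x dx = -54.
Sum: -243/4 + 108 − 54 = -27/4.
So LHS = -27/4.
∫_0^3 v(x) φ(x) dx = ∫_0^3 (-3*x^3 + 9*x^2) dx. Term by term:
  ∫_0^3 -3*x^3 dx = -243/4;  ∫_0^3 9*x^2 dx = 81.
Sum: -243/4 + 81 = 81/4.
So RHS = -∫_0^3 v(x) φ(x) dx = -81/4.
LHS − RHS = 27/2 ≠ 0, so the identity fails.
(For a valid weak derivative the identity must hold for EVERY test function, in particular this one. The failure shows v is NOT the weak derivative of u.)
Correct weak derivative would be u'(x) = 1.


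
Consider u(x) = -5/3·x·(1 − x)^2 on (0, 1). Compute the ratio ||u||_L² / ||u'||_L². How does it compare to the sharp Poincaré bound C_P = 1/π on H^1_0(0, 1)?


||u||_L² / ||u'||_L² = sqrt(14)/14 < C_P = 1/π.

u(x) = -5/3·x·(1 − x)^2, so u'(x) = -5*x^2 + 20*x/3 - 5/3.
u(x) = -5/3·x·(1 − x)^2 vanishes at x = 0 and x = 1, so u ∈ H^1_0(0, 1). Differentiate via the product rule and integrate the resulting polynomials term by term.
  ∫_0^1 u² dx = ∫_0^1 (25*x^6/9 - 100*x^5/9 + 50*x^4/3 - 100*x^3/9 + 25*x^2/9) dx. Term by term:
    ∫_0^1 25*x^6/9 dx = 25/63;  ∫_0^1 -100*x^5/9 dx = -50/27;  ∫_0^1 50*x^4/3 dx = 10/3;
    ∫_0^1 -100*x^3/9 dx = -25/9;  ∫_0^1 25*x^2/9 dx = 25/27.
  Sum: 25/63 − 50/27 + 10/3 − 25/9 + 25/27 = 5/189.
  ∫_0^1 (u')² dx = ∫_0^1 (25*x^4 - 200*x^3/3 + 550*x^2/9 - 200*x/9 + 25/9) dx. Term by term:
    ∫_0^1 25*x^4 dx = 5;  ∫_0^1 -200*x^3/3 dx = -50/3;  ∫_0^1 550*x^2/9 dx = 550/27;
    ∫_0^1 -200*x/9 dx = -100/9;  ∫_0^1 25/9 dx = 25/9.
  Sum: 5 − 50/3 + 550/27 − 100/9 + 25/9 = 10/27.
∫_0^1 u² dx = 5/189, so ||u||_L² = sqrt(105)/63.
∫_0^1 (u')² dx = 10/27, so ||u'||_L² = sqrt(30)/9.
Ratio ||u||_L² / ||u'||_L² = sqrt(14)/14.
Sharp Poincaré constant on H^1_0(0, 1) is C_P = L/π = 1/π, achieved by sin(π·x).
A polynomial bump cannot attain the sharp Poincaré constant (only the first sine eigenfunction does), so the ratio is strictly less than C_P, consistent with ||u||_L² ≤ C_P ||u'||_L².


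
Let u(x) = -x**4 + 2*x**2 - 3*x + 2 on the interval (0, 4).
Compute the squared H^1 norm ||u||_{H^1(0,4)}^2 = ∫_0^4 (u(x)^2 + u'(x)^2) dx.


||u||_{H^1}^2 = 17637596/315

The H^1 norm (squared) on an interval (0, L) is
  ||u||_{H^1}^2 = ∫_0^L u(x)^2 dx + ∫_0^L u'(x)^2 dx.
Compute u'(x) = -4*x**3 + 4*x - 3.
Then u(x)^2 = x**8 - 4*x**6 + 6*x**5 - 12*x**3 + 17*x**2 - 12*x + 4 and u'(x)^2 = 16*x**6 - 32*x**4 + 24*x**3 + 16*x**2 - 24*x + 9.
Integrate each monomial from 0 to 4 using ∫_0^4 c·x^n dx = c·4^(n+1)/(n+1):
  ∫_0^4 u(x)^2 dx = ∫_0^4 (x^8 - 4*x^6 + 6*x^5 - 12*x^3 + 17*x^2 - 12*x + 4) dx. Term by term:
    ∫_0^4 x^8 dx = 262144/9;  ∫_0^4 -4*x^6 dx = -65536/7;  ∫_0^4 6*x^5 dx = 4096;
    ∫_0^4 -12*x^3 dx = -768;  ∫_0^4 17*x^2 dx = 1088/3;  ∫_0^4 -12*x dx = -96;
    ∫_0^4 4 dx = 16.
  Sum: 262144/9 − 65536/7 + 4096 − 768 + 1088/3 − 96 + 16 = 1472656/63.
  ∫_0^4 u'(x)^2 dx = ∫_0^4 (16*x^6 - 32*x^4 + 24*x^3 + 16*x^2 - 24*x + 9) dx. Term by term:
    ∫_0^4 16*x^6 dx = 262144/7;  ∫_0^4 -32*x^4 dx = -32768/5;  ∫_0^4 24*x^3 dx = 1536;
    ∫_0^4 16*x^2 dx = 1024/3;  ∫_0^4 -24*x dx = -192;  ∫_0^4 9 dx = 36.
  Sum: 262144/7 − 32768/5 + 1536 + 1024/3 − 192 + 36 = 3424772/105.
Adding: ||u||_{H^1}^2 = 1472656/63 + 3424772/105 = 17637596/315.


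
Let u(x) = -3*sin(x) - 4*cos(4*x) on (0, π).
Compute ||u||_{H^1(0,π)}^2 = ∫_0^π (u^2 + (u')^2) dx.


||u||_{H^1(0,π)}^2 = -272/5 + 145*π

u'(x) = 16*sin(4*x) - 3*cos(x).
Expand u² and (u')² and integrate term by term on (0, π), using: for integers n ≥ 1, ∫_0^π sin²(nx) dx = ∫_0^π cos²(nx) dx = π/2; for n ≠ n', ∫_0^π sin(nx)sin(n'x) dx = ∫_0^π cos(nx)cos(n'x) dx = 0; and by product-to-sum, ∫_0^π sin(nx)cos(n'x) dx = ½∫_0^π [sin((n+n')x) + sin((n−n')x)] dx, which is 0 when n+n' is even and 2n/(n²−n'²) when n+n' is odd (it need not vanish on (0, π)).
  u² squared terms: (-4)²·∫cos(4x)² dx = 16·π/2 = 8*π;  (-3)²·∫sin(x)² dx = 9·π/2 = 9*π/2.
  u² cross terms: 2·(-4)·(-3)·∫cos(4x)·sin(x) dx = 24·(-2/15) = -16/5.
  So ∫_0^π u² dx = 8*π + 9*π/2 − 16/5 = -16/5 + 25*π/2.
  (u')² squared terms: (-3)²·∫cos(x)² dx = 9·π/2 = 9*π/2;  (16)²·∫sin(4x)² dx = 256·π/2 = 128*π.
  (u')² cross terms: 2·(-3)·(16)·∫cos(x)·sin(4x) dx = -96·(8/15) = -256/5.
  So ∫_0^π (u')² dx = 9*π/2 + 128*π − 256/5 = -256/5 + 265*π/2.
||u||_{H^1}^2 = (-16/5 + 25*π/2) + (-256/5 + 265*π/2) = -272/5 + 145*π.


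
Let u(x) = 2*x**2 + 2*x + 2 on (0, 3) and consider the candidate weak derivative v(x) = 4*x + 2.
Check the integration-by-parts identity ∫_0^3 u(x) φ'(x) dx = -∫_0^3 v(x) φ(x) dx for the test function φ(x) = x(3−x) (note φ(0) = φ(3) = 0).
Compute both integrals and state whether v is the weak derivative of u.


LHS = -36, RHS = -36. Yes, v = u' weakly.

u(x) = 2*x**2 + 2*x + 2, classical derivative u'(x) = 4*x + 2.
φ(x) = x(3−x), so φ'(x) = 3 - 2*x.
Note φ(0) = φ(3) = 0, so the boundary term u·φ vanishes.
LHS = ∫_0^3 u(x) φ'(x) dx = ∫_0^3 (-4*x^3 + 2*x^2 + 2*x + 6) dx. Term by term:
  ∫_0^3 -4*x^3 dx = -81;  ∫_0^3 2*x^2 dx = 18;  ∫_0^3 2*x dx = 9;
  ∫_0^3 6 dx = 18.
Sum: -81 + 18 + 9 + 18 = -36.
So LHS = -36.
∫_0^3 v(x) φ(x) dx = ∫_0^3 (-4*x^3 + 10*x^2 + 6*x) dx. Term by term:
  ∫_0^3 -4*x^3 dx = -81;  ∫_0^3 10*x^2 dx = 90;  ∫_0^3 6*x dx = 27.
Sum: -81 + 90 + 27 = 36.
So RHS = -∫_0^3 v(x) φ(x) dx = -36.
LHS = RHS, so the identity holds for this test φ.
Moreover u is smooth here and v(x) = u'(x) = 4*x + 2 pointwise, so the identity holds for every test function. Hence v is the weak derivative of u.


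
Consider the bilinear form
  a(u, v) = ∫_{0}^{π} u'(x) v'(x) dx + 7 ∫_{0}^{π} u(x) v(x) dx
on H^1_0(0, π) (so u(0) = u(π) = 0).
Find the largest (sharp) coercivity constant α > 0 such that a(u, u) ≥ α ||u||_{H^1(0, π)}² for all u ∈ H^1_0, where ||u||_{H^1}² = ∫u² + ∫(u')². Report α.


α = 1

Coercivity of a(·,·) on H^1_0(0, π) means a(u, u) ≥ α ||u||_{H^1}² for every u ∈ H^1_0.
The interval has length L = π, and Poincaré/coercivity depend only on L. Here a(u, u) = ∫(u')² + (7)·∫u².
Here c = 7 ≥ 1, so a(u,u) = ∫(u')² + c∫u² ≥ ∫(u')² + ∫u² = ||u||_{H^1}², i.e. α = 1 works. No larger α is possible: a(u,u) ≥ α||u||_{H^1}² means (1−α)∫(u')² ≥ (α−c)∫u², and for the modes u_n = sin(nπ(x−x₀)/L) (x₀ the left endpoint) one has ∫u_n²/∫(u_n')² = (L/(nπ))² → 0, so a(u_n,u_n)/||u_n||_{H^1}² → 1. Hence the optimal constant is α = 1.
Therefore α = 1.


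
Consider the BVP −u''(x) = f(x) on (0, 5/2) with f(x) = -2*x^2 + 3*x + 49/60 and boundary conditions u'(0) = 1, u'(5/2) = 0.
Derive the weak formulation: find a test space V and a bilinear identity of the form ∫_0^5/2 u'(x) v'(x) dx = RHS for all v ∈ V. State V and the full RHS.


V = H^1(0, 5/2) (v unrestricted at boundary; u is determined up to an additive constant); weak form: ∫_0^5/2 u'v' dx = ∫_0^5/2 (-2*x^2 + 3*x + 49/60) v dx − v(0) for all v ∈ V.

Multiply both sides by a test function v and integrate from 0 to 5/2:
  ∫_0^5/2 −u''(x) v(x) dx = ∫_0^5/2 f(x) v(x) dx.
Integrate the LHS by parts once:
  ∫_0^5/2 −u'' v dx = −[u'(x) v(x)]_0^5/2 + ∫_0^5/2 u'(x) v'(x) dx.
Thus ∫_0^5/2 u'(x) v'(x) dx = ∫_0^5/2 f(x) v(x) dx + [u'(x) v(x)]_0^5/2.
Choose V so that boundary terms are either known or forced to vanish.
u has inhomogeneous Neumann u'(0) = 1, u'(5/2) = 0. [u' v]_0^5/2 = (0)·v(5/2) − (1)·v(0) = − v(0). Take V = H^1(0, 5/2); boundary term becomes part of RHS.
Weak formulation: find u (satisfying any essential BC) such that ∫_0^5/2 u'(x) v'(x) dx = ∫_0^5/2 f v dx − v(0) for all v ∈ V (Neumann data are natural BCs: they enter the RHS as boundary terms).
Substituting f(x) = -2*x^2 + 3*x + 49/60, the right-hand side is ∫_0^5/2 (-2*x^2 + 3*x + 49/60) v dx − v(0).
Compatibility check (pure Neumann): taking v ≡ 1 ∈ V gives 0 = ∫_0^5/2 f dx + (0) − (1), i.e. ∫_0^5/2 f dx must equal u'(0) − u'(5/2) = 1. Indeed ∫_0^5/2 (-2*x^2 + 3*x + 49/60) dx = 1, so the data are compatible. The solution is then unique only up to an additive constant (fix it e.g. by requiring ∫_0^5/2 u dx = 0).


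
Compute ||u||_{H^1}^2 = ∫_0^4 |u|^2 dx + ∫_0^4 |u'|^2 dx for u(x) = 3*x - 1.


||u||_{H^1}^2 = 184

The H^1 norm (squared) on an interval (0, L) is
  ||u||_{H^1}^2 = ∫_0^L u(x)^2 dx + ∫_0^L u'(x)^2 dx.
Compute u'(x) = 3.
Then u(x)^2 = 9*x**2 - 6*x + 1 and u'(x)^2 = 9.
Integrate each monomial from 0 to 4 using ∫_0^4 c·x^n dx = c·4^(n+1)/(n+1):
  ∫_0^4 u(x)^2 dx = ∫_0^4 (9*x^2 - 6*x + 1) dx. Term by term:
    ∫_0^4 9*x^2 dx = 192;  ∫_0^4 -6*x dx = -48;  ∫_0^4 1 dx = 4.
  Sum: 192 − 48 + 4 = 148.
  ∫_0^4 u'(x)^2 dx = ∫_0^4 (9) dx. Term by term:
    ∫_0^4 9 dx = 36.
Adding: ||u||_{H^1}^2 = 148 + 36 = 184.


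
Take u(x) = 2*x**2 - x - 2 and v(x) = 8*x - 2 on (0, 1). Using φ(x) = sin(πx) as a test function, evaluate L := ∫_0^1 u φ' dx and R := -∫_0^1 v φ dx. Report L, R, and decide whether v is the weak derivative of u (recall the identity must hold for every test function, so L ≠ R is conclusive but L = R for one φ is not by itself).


LHS = -2/π, RHS = -4/π. No, v is not the weak derivative of u.

u(x) = 2*x**2 - x - 2, classical derivative u'(x) = 4*x - 1.
φ(x) = sin(πx), so φ'(x) = π*cos(π*x).
Note φ(0) = φ(1) = 0, so the boundary term u·φ vanishes.
LHS = ∫_0^1 u(x) φ'(x) dx = ∫_0^1 (2*π*x^2*cos(π*x) - π*x*cos(π*x) - 2*π*cos(π*x)) dx. Term by term:
  ∫_0^1 -2*π*cos(π*x) dx = 0;  ∫_0^1 -π*x*cos(π*x) dx = 2/π;  ∫_0^1 2*π*x^2*cos(π*x) dx = -4/π.
Sum: 0 + 2/π − 4/π = -2/π.
So LHS = -2/π.
∫_0^1 v(x) φ(x) dx = ∫_0^1 (8*x*sin(π*x) - 2*sin(π*x)) dx. Term by term:
  ∫_0^1 -2*sin(π*x) dx = -4/π;  ∫_0^1 8*x*sin(π*x) dx = 8/π.
Sum: -4/π + 8/π = 4/π.
So RHS = -∫_0^1 v(x) φ(x) dx = -4/π.
LHS − RHS = 2/π ≠ 0, so the identity fails.
(For a valid weak derivative the identity must hold for EVERY test function, in particular this one. The failure shows v is NOT the weak derivative of u.)
Correct weak derivative would be u'(x) = 4*x - 1.


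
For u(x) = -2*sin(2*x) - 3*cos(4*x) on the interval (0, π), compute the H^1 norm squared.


||u||_{H^1(0,π)}^2 = 173*π/2

u'(x) = 12*sin(4*x) - 4*cos(2*x).
Expand u² and (u')² and integrate term by term on (0, π), using: for integers n ≥ 1, ∫_0^π sin²(nx) dx = ∫_0^π cos²(nx) dx = π/2; for n ≠ n', ∫_0^π sin(nx)sin(n'x) dx = ∫_0^π cos(nx)cos(n'x) dx = 0; and by product-to-sum, ∫_0^π sin(nx)cos(n'x) dx = ½∫_0^π [sin((n+n')x) + sin((n−n')x)] dx, which is 0 when n+n' is even and 2n/(n²−n'²) when n+n' is odd (it need not vanish on (0, π)).
  u² squared terms: (-3)²·∫cos(4x)² dx = 9·π/2 = 9*π/2;  (-2)²·∫sin(2x)² dx = 4·π/2 = 2*π.
  u² cross terms: 2·(-3)·(-2)·∫cos(4x)·sin(2x) dx = 12·(0) = 0.
  So ∫_0^π u² dx = 9*π/2 + 2*π + 0 = 13*π/2.
  (u')² squared terms: (-4)²·∫cos(2x)² dx = 16·π/2 = 8*π;  (12)²·∫sin(4x)² dx = 144·π/2 = 72*π.
  (u')² cross terms: 2·(-4)·(12)·∫cos(2x)·sin(4x) dx = -96·(0) = 0.
  So ∫_0^π (u')² dx = 8*π + 72*π + 0 = 80*π.
||u||_{H^1}^2 = (13*π/2) + (80*π) = 173*π/2.


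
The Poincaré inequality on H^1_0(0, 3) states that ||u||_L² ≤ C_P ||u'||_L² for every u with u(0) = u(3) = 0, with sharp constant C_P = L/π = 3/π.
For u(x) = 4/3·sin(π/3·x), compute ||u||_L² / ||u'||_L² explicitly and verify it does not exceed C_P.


||u||_L² / ||u'||_L² = 3/π = C_P.

u(x) = 4/3·sin(π/3·x), so u'(x) = 4*π*cos(π*x/3)/9.
Writing u(x) = A·sin(kπx/L) with A = 4/3 and k = 1, use ∫_0^L sin²(kπx/L) dx = L/2 and ∫_0^L cos²(kπx/L) dx = L/2.
u² = 16/9·sin²(π/3·x) and (u')² = 16*π^2/81·cos²(π/3·x), and each of sin², cos² integrates to L/2 = 3/2 over (0, 3).
∫_0^3 u² dx = 8/3, so ||u||_L² = 2*sqrt(6)/3.
∫_0^3 (u')² dx = 8*π^2/27, so ||u'||_L² = 2*sqrt(6)*π/9.
Ratio ||u||_L² / ||u'||_L² = 3/π.
Sharp Poincaré constant on H^1_0(0, 3) is C_P = L/π = 3/π, achieved by sin(π/3·x).
This is the k = 1 eigenfunction (up to amplitude), so the ratio equals the sharp Poincaré constant exactly.


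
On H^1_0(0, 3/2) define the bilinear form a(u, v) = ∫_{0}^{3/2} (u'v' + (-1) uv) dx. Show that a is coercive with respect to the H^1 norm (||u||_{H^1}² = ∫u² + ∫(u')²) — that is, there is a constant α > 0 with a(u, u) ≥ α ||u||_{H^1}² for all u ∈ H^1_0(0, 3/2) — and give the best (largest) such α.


α = (-9 + 4*π^2)/(9 + 4*π^2)

Coercivity of a(·,·) on H^1_0(0, 3/2) means a(u, u) ≥ α ||u||_{H^1}² for every u ∈ H^1_0.
The interval has length L = 3/2, and Poincaré/coercivity depend only on L. Here a(u, u) = ∫(u')² + (-1)·∫u².
Here c = -1 < 0 with |c| < (π/L)² = 4*π^2/9, so coercivity still holds. The condition a(u,u) ≥ α||u||_{H^1}² reads (1−α)∫(u')² ≥ (α−c)∫u². Any admissible α is ≤ 1 (rapidly oscillating u have ∫u²/∫(u')² → 0), and α = 1 would force 0 ≥ (1−c)∫u², impossible since c < 1; so 1−α > 0. By the sharp Poincaré inequality on H^1_0 of an interval of length L, ∫(u')² ≥ (π/L)²∫u² with equality for the first sine mode sin(π(x−x₀)/L) (x₀ the left endpoint), so the inequality holds for all u iff (1−α)(π/L)² ≥ α − c, i.e. α ≤ ((π/L)² + c)/((π/L)² + 1) = (1 + c(L/π)²)/(1 + (L/π)²). (Direct route, valid since c ≤ 0: Poincaré gives c∫u² ≥ c(L/π)²∫(u')², so a(u,u) ≥ (1 + c(L/π)²)∫(u')², while ||u||_{H^1}² ≤ (1 + (L/π)²)∫(u')²; dividing yields the same α.) With (π/L)² = 4*π^2/9 and c = -1, the largest admissible constant is α = ((π/L)² + c)/((π/L)² + 1).
Simplifying, α = (-9 + 4*π^2)/(9 + 4*π^2).


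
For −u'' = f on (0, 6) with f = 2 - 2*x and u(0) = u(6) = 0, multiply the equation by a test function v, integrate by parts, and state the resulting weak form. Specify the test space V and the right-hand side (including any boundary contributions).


V = H^1_0(0, 6) (so v(0) = v(6) = 0); weak form: ∫_0^6 u'v' dx = ∫_0^6 (2 - 2*x) v dx for all v ∈ V.

Multiply both sides by a test function v and integrate from 0 to 6:
  ∫_0^6 −u''(x) v(x) dx = ∫_0^6 f(x) v(x) dx.
Integrate the LHS by parts once:
  ∫_0^6 −u'' v dx = −[u'(x) v(x)]_0^6 + ∫_0^6 u'(x) v'(x) dx.
Thus ∫_0^6 u'(x) v'(x) dx = ∫_0^6 f(x) v(x) dx + [u'(x) v(x)]_0^6.
Choose V so that boundary terms are either known or forced to vanish.
u is Dirichlet: u(0) = u(6) = 0. Let V = H^1_0(0, 6); then v(0) = v(6) = 0, and [u' v]_0^6 = 0.
Weak formulation: find u (satisfying any essential BC) such that ∫_0^6 u'(x) v'(x) dx = ∫_0^6 f v dx for all v ∈ V.
Substituting f(x) = 2 - 2*x, the right-hand side is ∫_0^6 (2 - 2*x) v dx.


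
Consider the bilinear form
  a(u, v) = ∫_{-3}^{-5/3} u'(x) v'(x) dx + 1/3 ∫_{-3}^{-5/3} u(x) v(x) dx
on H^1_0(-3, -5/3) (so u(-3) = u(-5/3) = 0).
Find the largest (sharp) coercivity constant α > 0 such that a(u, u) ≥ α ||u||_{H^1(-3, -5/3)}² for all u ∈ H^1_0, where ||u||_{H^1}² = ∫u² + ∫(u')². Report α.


α = (16 + 27*π^2)/(3*(16 + 9*π^2))

Coercivity of a(·,·) on H^1_0(-3, -5/3) means a(u, u) ≥ α ||u||_{H^1}² for every u ∈ H^1_0.
The interval has length L = 4/3, and Poincaré/coercivity depend only on L. Here a(u, u) = ∫(u')² + (1/3)·∫u².
Here 0 < c = 1/3 < 1. The condition a(u,u) ≥ α||u||_{H^1}² reads (1−α)∫(u')² ≥ (α−c)∫u². Any admissible α is ≤ 1 (rapidly oscillating u have ∫u²/∫(u')² → 0), and α = 1 would force 0 ≥ (1−c)∫u², impossible since c < 1; so 1−α > 0. By the sharp Poincaré inequality on H^1_0 of an interval of length L, ∫(u')² ≥ (π/L)²∫u² with equality for the first sine mode sin(π(x−x₀)/L) (x₀ the left endpoint), so the inequality holds for all u iff (1−α)(π/L)² ≥ α − c, i.e. α ≤ ((π/L)² + c)/((π/L)² + 1) = (1 + c(L/π)²)/(1 + (L/π)²). With (π/L)² = 9*π^2/16 and c = 1/3, the largest admissible constant is α = ((π/L)² + c)/((π/L)² + 1).
Simplifying, α = (16 + 27*π^2)/(3*(16 + 9*π^2)).


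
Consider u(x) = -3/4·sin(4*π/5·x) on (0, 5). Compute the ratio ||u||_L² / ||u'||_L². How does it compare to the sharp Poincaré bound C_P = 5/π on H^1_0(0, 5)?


||u||_L² / ||u'||_L² = 5/(4*π) < C_P = 5/π.

u(x) = -3/4·sin(4*π/5·x), so u'(x) = -3*π*cos(4*π*x/5)/5.
Writing u(x) = A·sin(kπx/L) with A = -3/4 and k = 4, use ∫_0^L sin²(kπx/L) dx = L/2 and ∫_0^L cos²(kπx/L) dx = L/2.
u² = 9/16·sin²(4*π/5·x) and (u')² = 9*π^2/25·cos²(4*π/5·x), and each of sin², cos² integrates to L/2 = 5/2 over (0, 5).
∫_0^5 u² dx = 45/32, so ||u||_L² = 3*sqrt(10)/8.
∫_0^5 (u')² dx = 9*π^2/10, so ||u'||_L² = 3*sqrt(10)*π/10.
Ratio ||u||_L² / ||u'||_L² = 5/(4*π).
Sharp Poincaré constant on H^1_0(0, 5) is C_P = L/π = 5/π, achieved by sin(π/5·x).
This is the k = 4 harmonic; the ratio L/(kπ) is strictly less than C_P = L/π, consistent with the sharp inequality ||u||_L² ≤ C_P ||u'||_L².


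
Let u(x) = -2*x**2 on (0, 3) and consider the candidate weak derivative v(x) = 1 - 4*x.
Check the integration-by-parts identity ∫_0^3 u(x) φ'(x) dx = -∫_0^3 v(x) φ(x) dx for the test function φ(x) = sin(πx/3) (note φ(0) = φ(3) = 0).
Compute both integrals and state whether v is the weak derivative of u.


LHS = 36/π, RHS = 30/π. No, v is not the weak derivative of u.

u(x) = -2*x**2, classical derivative u'(x) = -4*x.
φ(x) = sin(πx/3), so φ'(x) = π*cos(π*x/3)/3.
Note φ(0) = φ(3) = 0, so the boundary term u·φ vanishes.
LHS = ∫_0^3 u(x) φ'(x) dx = ∫_0^3 (-2*π*x^2*cos(π*x/3)/3) dx. Term by term:
  ∫_0^3 -2*π*x^2*cos(π*x/3)/3 dx = 36/π.
So LHS = 36/π.
∫_0^3 v(x) φ(x) dx = ∫_0^3 (-4*x*sin(π*x/3) + sin(π*x/3)) dx. Term by term:
  ∫_0^3 -4*x*sin(π*x/3) dx = -36/π;  ∫_0^3 sin(π*x/3) dx = 6/π.
Sum: -36/π + 6/π = -30/π.
So RHS = -∫_0^3 v(x) φ(x) dx = 30/π.
LHS − RHS = 6/π ≠ 0, so the identity fails.
(For a valid weak derivative the identity must hold for EVERY test function, in particular this one. The failure shows v is NOT the weak derivative of u.)
Correct weak derivative would be u'(x) = -4*x.


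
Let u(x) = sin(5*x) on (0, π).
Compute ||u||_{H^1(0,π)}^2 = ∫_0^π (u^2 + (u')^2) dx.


||u||_{H^1(0,π)}^2 = 13*π

u'(x) = 5*cos(5*x).
Expand u² and (u')² and integrate term by term on (0, π), using: for integers n ≥ 1, ∫_0^π sin²(nx) dx = ∫_0^π cos²(nx) dx = π/2; for n ≠ n', ∫_0^π sin(nx)sin(n'x) dx = ∫_0^π cos(nx)cos(n'x) dx = 0; and by product-to-sum, ∫_0^π sin(nx)cos(n'x) dx = ½∫_0^π [sin((n+n')x) + sin((n−n')x)] dx, which is 0 when n+n' is even and 2n/(n²−n'²) when n+n' is odd (it need not vanish on (0, π)).
  u² squared terms: (1)²·∫sin(5x)² dx = 1·π/2 = π/2.
  So ∫_0^π u² dx = π/2.
  (u')² squared terms: (5)²·∫cos(5x)² dx = 25·π/2 = 25*π/2.
  So ∫_0^π (u')² dx = 25*π/2.
||u||_{H^1}^2 = (π/2) + (25*π/2) = 13*π.


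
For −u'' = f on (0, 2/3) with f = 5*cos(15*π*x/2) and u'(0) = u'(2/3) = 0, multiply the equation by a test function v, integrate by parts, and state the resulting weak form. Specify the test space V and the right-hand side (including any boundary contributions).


V = H^1(0, 2/3) (no boundary constraint on v; u is determined up to an additive constant); weak form: ∫_0^2/3 u'v' dx = ∫_0^2/3 (5*cos(15*π*x/2)) v dx for all v ∈ V.

Multiply both sides by a test function v and integrate from 0 to 2/3:
  ∫_0^2/3 −u''(x) v(x) dx = ∫_0^2/3 f(x) v(x) dx.
Integrate the LHS by parts once:
  ∫_0^2/3 −u'' v dx = −[u'(x) v(x)]_0^2/3 + ∫_0^2/3 u'(x) v'(x) dx.
Thus ∫_0^2/3 u'(x) v'(x) dx = ∫_0^2/3 f(x) v(x) dx + [u'(x) v(x)]_0^2/3.
Choose V so that boundary terms are either known or forced to vanish.
u has homogeneous Neumann: u'(0) = u'(2/3) = 0. So [u' v]_0^2/3 = 0·v(2/3) − 0·v(0) = 0 for any v; take V = H^1(0, 2/3).
Weak formulation: find u (satisfying any essential BC) such that ∫_0^2/3 u'(x) v'(x) dx = ∫_0^2/3 f v dx for all v ∈ V (homogeneous Neumann, so boundary terms vanish).
Substituting f(x) = 5*cos(15*π*x/2), the right-hand side is ∫_0^2/3 (5*cos(15*π*x/2)) v dx.
Compatibility check (pure Neumann): taking v ≡ 1 ∈ V gives 0 = ∫_0^2/3 f dx + (0) − (0), i.e. ∫_0^2/3 f dx must equal u'(0) − u'(2/3) = 0. Indeed ∫_0^2/3 (5*cos(15*π*x/2)) dx = 0, so the data are compatible. The solution is then unique only up to an additive constant (fix it e.g. by requiring ∫_0^2/3 u dx = 0).
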